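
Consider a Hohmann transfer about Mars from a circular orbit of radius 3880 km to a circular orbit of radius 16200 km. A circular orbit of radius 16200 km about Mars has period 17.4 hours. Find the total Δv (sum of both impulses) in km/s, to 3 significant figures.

From Kepler's third law T² = 4π²r³/μ at r = 16200 km, T = 17.4 hours = 17.4 × 3600 s = 62640 s: μ = 4π²r³/T² = 42776.1 km³/s².
The Hohmann ellipse has a_t = (r₁ + r₂)/2 = 10040 km.
Circular speed at r₁: v₁ = √(μ/r₁) = √(42776.1/3880) = 3.3204 km/s.
On the transfer ellipse at r₁, vis-viva gives v_p = √[μ(2/r₁ − 1/a_t)] = 4.2177 km/s.
First burn Δv₁ = |v_p − v₁| = 0.8973 km/s.
Circular speed at r₂: v₂ = √(μ/r₂) = 1.6250 km/s.
Transfer-orbit speed at r₂: v_a = √[μ(2/r₂ − 1/a_t)] = 1.0102 km/s.
Second burn Δv₂ = |v₂ − v_a| = 0.6148 km/s.
Total Δv = Δv₁ + Δv₂ = 1.512 km/s.

Δv = 1.51 km/s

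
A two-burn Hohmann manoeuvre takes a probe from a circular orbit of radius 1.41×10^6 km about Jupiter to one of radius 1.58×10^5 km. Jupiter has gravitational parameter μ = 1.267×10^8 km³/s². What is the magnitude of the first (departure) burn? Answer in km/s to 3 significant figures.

Δv₁ = 5.22 km/s

Semi-major axis of the transfer orbit: a_t = (1.410×10^6 + 1.580×10^5)/2 = 7.840×10^5 km.
On the circular orbit at r = 1.410×10^6 km, v_c = √(μ/r) = 9.479 km/s.
Vis-viva on the transfer ellipse at r = 1.410×10^6 km gives v_t = √[μ(2/r − 1/a_t)] = 4.255 km/s.
Δv₁ = |v_t − v_c| = |4.255 − 9.479| = 5.224 km/s.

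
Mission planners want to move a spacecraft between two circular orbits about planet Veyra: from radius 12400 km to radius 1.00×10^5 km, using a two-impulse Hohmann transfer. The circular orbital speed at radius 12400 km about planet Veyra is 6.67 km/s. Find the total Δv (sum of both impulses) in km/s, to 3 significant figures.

Δv = 3.47 km/s

From the circular-orbit relation v² = μ/r at r = 12400 km: μ = v²r = (6.67)² × 12400 = 5.51662×10^5 km³/s².
The Hohmann ellipse has a_t = (r₁ + r₂)/2 = 56200 km.
At r₁ the circular-orbit speed is v₁ = √(μ/r₁) = 6.6700 km/s.
Transfer-orbit speed at r₁ (vis-viva equation): v_p = √[μ(2/r₁ − 1/a_t)] = 8.8973 km/s.
First burn Δv₁ = |v_p − v₁| = 2.2273 km/s.
Circular speed at r₂: v₂ = √(μ/r₂) = 2.34875 km/s.
Transfer-orbit speed at r₂: v_a = √[μ(2/r₂ − 1/a_t)] = 1.10326 km/s.
Second burn Δv₂ = |v₂ − v_a| = 1.2455 km/s.
Δv = Δv₁ + Δv₂ = 2.2273 + 1.2455 = 3.473 km/s.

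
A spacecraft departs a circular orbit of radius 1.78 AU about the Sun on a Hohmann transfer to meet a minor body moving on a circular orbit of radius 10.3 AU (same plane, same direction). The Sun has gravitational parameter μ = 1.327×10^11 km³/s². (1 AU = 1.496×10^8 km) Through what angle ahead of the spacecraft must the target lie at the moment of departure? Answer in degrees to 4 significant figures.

In km: r₁ = 1.78 × 1.496×10^8 = 2.66288×10^8 km; r₂ = 10.3 × 1.496×10^8 = 1.54088×10^9 km.
Semi-major axis of the transfer orbit: a_t = (2.66288×10^8 + 1.54088×10^9)/2 = 9.03584×10^8 km.
Transfer time t = π√(a_t³/μ) = 2.3424×10^8 s.
Target angular speed ω₂ = √(μ/r₂³) = 6.0226×10^-9 rad/s.
Angle swept by the target during transfer: ω₂·t = 1.4107 rad = 80.83°.
Arrival is 180° from departure on the ellipse, so φ = 180° − 80.83° = 99.17°.

φ = 99.17°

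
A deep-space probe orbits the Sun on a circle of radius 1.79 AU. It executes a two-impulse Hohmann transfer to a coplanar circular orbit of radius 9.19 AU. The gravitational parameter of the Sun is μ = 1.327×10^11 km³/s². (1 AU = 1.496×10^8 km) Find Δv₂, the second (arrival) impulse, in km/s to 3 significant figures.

In km: r₁ = 1.79 × 1.496×10^8 = 2.67784×10^8 km; r₂ = 9.19 × 1.496×10^8 = 1.374824×10^9 km.
The Hohmann ellipse has a_t = (r₁ + r₂)/2 = 8.21304×10^8 km.
On the circular orbit at r = 1.374824×10^9 km, v_c = √(μ/r) = 9.825 km/s.
Vis-viva on the transfer ellipse at r = 1.374824×10^9 km gives v_t = √[μ(2/r − 1/a_t)] = 5.610 km/s.
Δv₂ = |v_t − v_c| = |5.610 − 9.825| = 4.215 km/s.

Δv₂ = 4.21 km/s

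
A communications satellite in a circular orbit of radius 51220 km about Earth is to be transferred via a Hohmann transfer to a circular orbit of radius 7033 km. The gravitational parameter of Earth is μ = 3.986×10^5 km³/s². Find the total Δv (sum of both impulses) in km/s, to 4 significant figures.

Δv = 3.874 km/s

Semi-major axis of the transfer orbit: a_t = (51220 + 7033)/2 = 29126.5 km.
Circular speed at r₁: v₁ = √(μ/r₁) = √(3.986×10^5/51220) = 2.790 km/s.
Transfer-orbit speed at r₁ (v² = μ(2/r − 1/a)): v_a = √[μ(2/r₁ − 1/a_t)] = 1.371 km/s.
First burn Δv₁ = |v_a − v₁| = 1.419 km/s.
Circular speed at r₂: v₂ = √(μ/r₂) = 7.528 km/s.
Transfer-orbit speed at r₂: v_p = √[μ(2/r₂ − 1/a_t)] = 9.983 km/s.
Second burn Δv₂ = |v₂ − v_p| = 2.455 km/s.
Total Δv = Δv₁ + Δv₂ = 3.874 km/s.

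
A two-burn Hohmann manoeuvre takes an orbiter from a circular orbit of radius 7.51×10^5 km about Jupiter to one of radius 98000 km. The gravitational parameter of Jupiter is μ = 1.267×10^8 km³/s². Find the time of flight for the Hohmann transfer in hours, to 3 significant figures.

Semi-major axis of the transfer orbit: a_t = (7.510×10^5 + 98000)/2 = 4.245×10^5 km.
By Kepler's third law the transfer-orbit period is T = 2π√(a_t³/μ), so t = T/2 = 77190 s.
Converting: 77190 s ÷ 3600 s/hour = 21.4 hours.

t = 21.4 hours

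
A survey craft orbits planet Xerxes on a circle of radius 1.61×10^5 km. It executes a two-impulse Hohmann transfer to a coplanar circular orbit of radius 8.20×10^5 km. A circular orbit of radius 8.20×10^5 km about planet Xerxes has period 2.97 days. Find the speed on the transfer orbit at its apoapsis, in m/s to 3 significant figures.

From Kepler's third law T² = 4π²r³/μ at r = 8.20×10^5 km, T = 2.97 days = 2.97 × 86400 s = 2.56608×10^5 s: μ = 4π²r³/T² = 3.30568×10^8 km³/s².
Semi-major axis of the transfer orbit: a_t = (1.610×10^5 + 8.200×10^5)/2 = 4.905×10^5 km.
At apoapsis, r = 8.200×10^5 km.
Applying v² = μ(2/r − 1/a_t): v = 11.50 km/s.

v = 11500 m/s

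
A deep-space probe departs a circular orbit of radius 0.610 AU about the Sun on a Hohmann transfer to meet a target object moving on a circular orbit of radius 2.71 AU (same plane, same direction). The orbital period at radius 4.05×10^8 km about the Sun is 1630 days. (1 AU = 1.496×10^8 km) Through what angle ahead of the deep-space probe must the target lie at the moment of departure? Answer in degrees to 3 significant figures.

From Kepler's third law T² = 4π²r³/μ at r = 4.05×10^8 km, T = 1630 days = 1630 × 86400 s = 1.40832×10^8 s: μ = 4π²r³/T² = 1.32228×10^11 km³/s².
In km: r₁ = 0.610 × 1.496×10^8 = 9.1256×10^7 km; r₂ = 2.71 × 1.496×10^8 = 4.05416×10^8 km.
Semi-major axis of the transfer orbit: a_t = (9.1256×10^7 + 4.05416×10^8)/2 = 2.48336×10^8 km.
Transfer time t = π√(a_t³/μ) = 3.381×10^7 s.
The target's mean motion on its circular orbit is ω₂ = √(μ/r₂³) = 4.455×10^-8 rad/s.
Angle swept by the target during transfer: ω₂·t = 1.506 rad = 86.29°.
The deep-space probe traverses 180° on the transfer ellipse, so the target must lead by 180° − 86.29° = 93.7°.

φ = 93.7°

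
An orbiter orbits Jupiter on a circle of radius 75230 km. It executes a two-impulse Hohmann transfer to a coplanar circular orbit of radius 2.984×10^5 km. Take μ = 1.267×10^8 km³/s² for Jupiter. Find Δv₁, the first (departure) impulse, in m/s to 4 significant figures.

Semi-major axis of the transfer orbit: a_t = (75230 + 2.984×10^5)/2 = 1.86815×10^5 km.
On the circular orbit at r = 75230 km, v_c = √(μ/r) = 41.04 km/s.
Vis-viva on the transfer ellipse at r = 75230 km gives v_t = √[μ(2/r − 1/a_t)] = 51.87 km/s.
Δv₁ = |v_t − v_c| = |51.87 − 41.04| = 10.83 km/s.

Δv₁ = 10830 m/s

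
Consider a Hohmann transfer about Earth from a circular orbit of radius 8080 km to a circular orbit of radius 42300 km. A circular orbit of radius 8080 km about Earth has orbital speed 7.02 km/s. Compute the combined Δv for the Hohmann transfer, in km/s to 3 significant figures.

Δv = 3.41 km/s

From the circular-orbit relation v² = μ/r at r = 8080 km: μ = v²r = (7.02)² × 8080 = 3.98186×10^5 km³/s².
Semi-major axis of the transfer orbit: a_t = (8080 + 42300)/2 = 25190 km.
Circular speed at r₁: v₁ = √(μ/r₁) = √(3.98186×10^5/8080) = 7.020 km/s.
On the transfer ellipse at r₁, vis-viva gives v_p = √[μ(2/r₁ − 1/a_t)] = 9.097 km/s.
First burn Δv₁ = |v_p − v₁| = 2.077 km/s.
Circular speed at r₂: v₂ = √(μ/r₂) = 3.068 km/s.
Transfer-orbit speed at r₂: v_a = √[μ(2/r₂ − 1/a_t)] = 1.738 km/s.
Second burn Δv₂ = |v₂ − v_a| = 1.330 km/s.
Total Δv = Δv₁ + Δv₂ = 3.407 km/s.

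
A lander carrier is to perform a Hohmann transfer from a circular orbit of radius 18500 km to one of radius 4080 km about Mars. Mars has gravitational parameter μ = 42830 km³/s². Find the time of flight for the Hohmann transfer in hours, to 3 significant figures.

t = 5.06 hours

Transfer-ellipse semi-major axis a_t = (r₁ + r₂)/2 = (18500 + 4080)/2 = 11290 km.
Transfer time t = π√(a_t³/μ) = π√((11290)³ / 42830) = 18210 s.
Converting: 18210 s ÷ 3600 s/hour = 5.06 hours.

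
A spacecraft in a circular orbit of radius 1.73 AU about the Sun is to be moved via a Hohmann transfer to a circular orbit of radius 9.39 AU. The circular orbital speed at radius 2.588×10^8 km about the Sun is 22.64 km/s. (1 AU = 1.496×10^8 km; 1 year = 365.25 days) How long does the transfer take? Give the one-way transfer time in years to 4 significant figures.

From the circular-orbit relation v² = μ/r at r = 2.588×10^8 km: μ = v²r = (22.64)² × 2.588×10^8 = 1.32653×10^11 km³/s².
In km: r₁ = 1.73 × 1.496×10^8 = 2.58808×10^8 km; r₂ = 9.39 × 1.496×10^8 = 1.404744×10^9 km.
The Hohmann ellipse has a_t = (r₁ + r₂)/2 = 8.31776×10^8 km.
By Kepler's third law the transfer-orbit period is T = 2π√(a_t³/μ), so t = T/2 = 2.0692×10^8 s.
Converting: 2.0692×10^8 s ÷ 3.15576×10^7 s/year (365.25 × 86400) = 6.557 years.

t = 6.557 years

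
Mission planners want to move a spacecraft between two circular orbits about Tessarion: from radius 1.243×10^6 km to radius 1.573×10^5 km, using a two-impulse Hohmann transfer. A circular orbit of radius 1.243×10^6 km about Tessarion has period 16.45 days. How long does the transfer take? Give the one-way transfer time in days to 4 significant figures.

From Kepler's third law T² = 4π²r³/μ at r = 1.243×10^6 km, T = 16.45 days = 16.45 × 86400 s = 1.42128×10^6 s: μ = 4π²r³/T² = 3.75330×10^7 km³/s².
Transfer-ellipse semi-major axis a_t = (r₁ + r₂)/2 = (1.243×10^6 + 1.573×10^5)/2 = 7.0015×10^5 km.
Transfer time t = π√(a_t³/μ) = π√((7.0015×10^5)³ / 3.75330×10^7) = 3.004×10^5 s.
Converting: 3.004×10^5 s ÷ 86400 s/day = 3.477 days.

t = 3.477 days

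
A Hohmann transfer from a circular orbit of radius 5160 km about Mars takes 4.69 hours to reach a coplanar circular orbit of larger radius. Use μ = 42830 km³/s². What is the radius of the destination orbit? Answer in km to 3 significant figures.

Transfer time t = 4.69 hours = 16884 s, and t = π√(a_t³/μ).
So a_t = (μ t²/π²)^(1/3) = (42830 × (16884)² / π²)^(1/3) = 10735 km.
Since a_t = (r₁ + r₂)/2, r₂ = 2a_t − r₁ = 2×10735 − 5160 = 16310 km.

r₂ = 16300 km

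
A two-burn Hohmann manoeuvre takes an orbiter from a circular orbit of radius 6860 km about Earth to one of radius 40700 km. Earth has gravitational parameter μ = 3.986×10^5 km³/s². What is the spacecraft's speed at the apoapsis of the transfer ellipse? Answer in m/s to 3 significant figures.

Semi-major axis of the transfer orbit: a_t = (6860 + 40700)/2 = 23780 km.
At apoapsis, r = 40700 km.
Applying v² = μ(2/r − 1/a_t): v = 1.681 km/s.

v = 1680 m/s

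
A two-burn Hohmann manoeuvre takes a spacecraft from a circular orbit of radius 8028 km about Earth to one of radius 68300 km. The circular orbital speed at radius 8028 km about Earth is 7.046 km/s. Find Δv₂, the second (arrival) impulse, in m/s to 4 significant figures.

Δv₂ = 1308 m/s

From the circular-orbit relation v² = μ/r at r = 8028 km: μ = v²r = (7.046)² × 8028 = 3.98559×10^5 km³/s².
The Hohmann ellipse has a_t = (r₁ + r₂)/2 = 38164 km.
Circular speed at r = 68300 km: v_c = √(μ/r) = 2.416 km/s.
Transfer-orbit speed at the same r (vis-viva, a = a_t): v_t = √[μ(2/r − 1/a_t)] = 1.108 km/s.
Δv₂ = |v_t − v_c| = |1.108 − 2.416| = 1.308 km/s.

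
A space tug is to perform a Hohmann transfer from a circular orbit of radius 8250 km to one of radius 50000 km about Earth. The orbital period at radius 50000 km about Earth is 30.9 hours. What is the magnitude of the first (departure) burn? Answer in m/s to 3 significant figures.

Δv₁ = 2160 m/s

From Kepler's third law T² = 4π²r³/μ at r = 50000 km, T = 30.9 hours = 30.9 × 3600 s = 1.1124×10^5 s: μ = 4π²r³/T² = 3.98793×10^5 km³/s².
Semi-major axis of the transfer orbit: a_t = (8250 + 50000)/2 = 29125 km.
Circular speed at r = 8250 km: v_c = √(μ/r) = 6.953 km/s.
Vis-viva on the transfer ellipse at r = 8250 km gives v_t = √[μ(2/r − 1/a_t)] = 9.110 km/s.
Δv₁ = |v_t − v_c| = |9.110 − 6.953| = 2.157 km/s.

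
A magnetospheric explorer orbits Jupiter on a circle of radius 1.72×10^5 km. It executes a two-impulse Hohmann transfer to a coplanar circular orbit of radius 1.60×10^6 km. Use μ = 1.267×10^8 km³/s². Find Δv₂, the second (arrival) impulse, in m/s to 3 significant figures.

Δv₂ = 4980 m/s

Transfer-ellipse semi-major axis a_t = (r₁ + r₂)/2 = (1.720×10^5 + 1.600×10^6)/2 = 8.860×10^5 km.
On the circular orbit at r = 1.600×10^6 km, v_c = √(μ/r) = 8.899 km/s.
Transfer-orbit speed at the same r (vis-viva, a = a_t): v_t = √[μ(2/r − 1/a_t)] = 3.921 km/s.
Δv₂ = |v_t − v_c| = |3.921 − 8.899| = 4.978 km/s.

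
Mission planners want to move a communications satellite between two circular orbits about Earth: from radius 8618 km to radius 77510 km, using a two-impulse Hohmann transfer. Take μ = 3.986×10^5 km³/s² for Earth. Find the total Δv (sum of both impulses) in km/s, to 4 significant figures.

The Hohmann ellipse has a_t = (r₁ + r₂)/2 = 43064 km.
Circular speed at r₁: v₁ = √(μ/r₁) = √(3.986×10^5/8618) = 6.801 km/s.
Transfer-orbit speed at r₁ (vis-viva): v_p = √[μ(2/r₁ − 1/a_t)] = 9.124 km/s.
First burn Δv₁ = |v_p − v₁| = 2.323 km/s.
At r₂, v₂ = √(μ/r₂) = 2.2677 km/s.
Transfer-orbit speed at r₂: v_a = √[μ(2/r₂ − 1/a_t)] = 1.0145 km/s.
Second burn Δv₂ = |v₂ − v_a| = 1.253 km/s.
Total Δv = Δv₁ + Δv₂ = 3.576 km/s.

Δv = 3.576 km/s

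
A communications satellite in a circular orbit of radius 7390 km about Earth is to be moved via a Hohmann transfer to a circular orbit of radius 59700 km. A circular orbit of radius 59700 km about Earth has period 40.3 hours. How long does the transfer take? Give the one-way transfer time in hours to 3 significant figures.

From Kepler's third law T² = 4π²r³/μ at r = 59700 km, T = 40.3 hours = 40.3 × 3600 s = 1.4508×10^5 s: μ = 4π²r³/T² = 3.99087×10^5 km³/s².
The Hohmann ellipse has a_t = (r₁ + r₂)/2 = 33545 km.
Transfer time t = π√(a_t³/μ) = π√((33545)³ / 3.99087×10^5) = 30550 s.
Converting: 30550 s ÷ 3600 s/hour = 8.49 hours.

t = 8.49 hours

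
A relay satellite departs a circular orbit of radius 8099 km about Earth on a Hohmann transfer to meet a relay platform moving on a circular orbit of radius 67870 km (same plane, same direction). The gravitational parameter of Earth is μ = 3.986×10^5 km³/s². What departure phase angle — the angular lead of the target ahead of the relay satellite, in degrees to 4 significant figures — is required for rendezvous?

φ = 104.6°

Transfer-ellipse semi-major axis a_t = (r₁ + r₂)/2 = (8099 + 67870)/2 = 37984.5 km.
Transfer time t = π√(a_t³/μ) = 36837.56 s.
Target angular speed ω₂ = √(μ/r₂³) = 3.570688×10^-5 rad/s.
Angle swept by the target during transfer: ω₂·t = 1.31535 rad = 75.36°.
Arrival is 180° from departure on the ellipse, so φ = 180° − 75.36° = 104.6°.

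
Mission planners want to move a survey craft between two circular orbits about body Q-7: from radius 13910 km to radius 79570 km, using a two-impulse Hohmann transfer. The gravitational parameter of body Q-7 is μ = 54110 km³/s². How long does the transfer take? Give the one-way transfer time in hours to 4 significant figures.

Semi-major axis of the transfer orbit: a_t = (13910 + 79570)/2 = 46740 km.
Transfer time t = π√(a_t³/μ) = π√((46740)³ / 54110) = 1.3647×10^5 s.
Converting: 1.3647×10^5 s ÷ 3600 s/hour = 37.91 hours.

t = 37.91 hours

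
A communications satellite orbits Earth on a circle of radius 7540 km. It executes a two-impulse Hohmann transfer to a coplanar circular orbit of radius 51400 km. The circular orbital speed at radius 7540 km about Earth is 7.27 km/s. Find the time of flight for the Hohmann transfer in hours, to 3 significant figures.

From the circular-orbit relation v² = μ/r at r = 7540 km: μ = v²r = (7.27)² × 7540 = 3.98511×10^5 km³/s².
The Hohmann ellipse has a_t = (r₁ + r₂)/2 = 29470 km.
Transfer time t = π√(a_t³/μ) = π√((29470)³ / 3.98511×10^5) = 25180 s.
Converting: 25180 s ÷ 3600 s/hour = 6.99 hours.

t = 6.99 hours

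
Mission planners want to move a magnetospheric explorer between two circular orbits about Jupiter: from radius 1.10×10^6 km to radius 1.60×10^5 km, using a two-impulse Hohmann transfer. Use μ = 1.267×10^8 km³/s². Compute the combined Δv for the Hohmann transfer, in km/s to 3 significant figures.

Δv = 14.4 km/s

Semi-major axis of the transfer orbit: a_t = (1.100×10^6 + 1.600×10^5)/2 = 6.300×10^5 km.
Circular speed at r₁: v₁ = √(μ/r₁) = √(1.267×10^8/1.100×10^6) = 10.7323 km/s.
On the transfer ellipse at r₁, v² = μ(2/r − 1/a) gives v_a = √[μ(2/r₁ − 1/a_t)] = 5.40856 km/s.
First burn Δv₁ = |v_a − v₁| = 5.324 km/s.
Circular speed at r₂: v₂ = √(μ/r₂) = 28.140 km/s.
Transfer-orbit speed at r₂: v_p = √[μ(2/r₂ − 1/a_t)] = 37.184 km/s.
Second burn Δv₂ = |v₂ − v_p| = 9.044 km/s.
Total Δv = Δv₁ + Δv₂ = 14.37 km/s.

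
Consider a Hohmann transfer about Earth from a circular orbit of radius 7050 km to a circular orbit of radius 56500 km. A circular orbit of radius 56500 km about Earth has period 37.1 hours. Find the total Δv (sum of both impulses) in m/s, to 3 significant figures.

From Kepler's third law T² = 4π²r³/μ at r = 56500 km, T = 37.1 hours = 37.1 × 3600 s = 1.3356×10^5 s: μ = 4π²r³/T² = 3.99165×10^5 km³/s².
The Hohmann ellipse has a_t = (r₁ + r₂)/2 = 31775 km.
At r₁ the circular-orbit speed is v₁ = √(μ/r₁) = 7.5246 km/s.
On the transfer ellipse at r₁, v² = μ(2/r − 1/a) gives v_p = √[μ(2/r₁ − 1/a_t)] = 10.034 km/s.
First burn Δv₁ = |v_p − v₁| = 2.509 km/s.
Circular speed at r₂: v₂ = √(μ/r₂) = 2.658 km/s.
Transfer-orbit speed at r₂: v_a = √[μ(2/r₂ − 1/a_t)] = 1.252 km/s.
Second burn Δv₂ = |v₂ − v_a| = 1.406 km/s.
Total Δv = Δv₁ + Δv₂ = 3.915 km/s.

Δv = 3920 m/s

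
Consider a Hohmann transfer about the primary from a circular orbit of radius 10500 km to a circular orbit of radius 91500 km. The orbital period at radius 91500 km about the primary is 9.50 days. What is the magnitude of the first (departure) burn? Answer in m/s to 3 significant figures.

Δv₁ = 702 m/s

From Kepler's third law T² = 4π²r³/μ at r = 91500 km, T = 9.50 days = 9.50 × 86400 s = 8.208×10^5 s: μ = 4π²r³/T² = 44889.9 km³/s².
Semi-major axis of the transfer orbit: a_t = (10500 + 91500)/2 = 51000 km.
Circular speed at r = 10500 km: v_c = √(μ/r) = 2.06766 km/s.
Vis-viva on the transfer ellipse at r = 10500 km gives v_t = √[μ(2/r − 1/a_t)] = 2.76952 km/s.
Δv₁ = |v_t − v_c| = |2.76952 − 2.06766| = 0.7019 km/s.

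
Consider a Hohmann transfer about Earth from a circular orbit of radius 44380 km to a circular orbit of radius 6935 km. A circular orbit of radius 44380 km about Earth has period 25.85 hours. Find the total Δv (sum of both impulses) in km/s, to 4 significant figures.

From Kepler's third law T² = 4π²r³/μ at r = 44380 km, T = 25.85 hours = 25.85 × 3600 s = 93060 s: μ = 4π²r³/T² = 3.98470×10^5 km³/s².
Transfer-ellipse semi-major axis a_t = (r₁ + r₂)/2 = (44380 + 6935)/2 = 25657.5 km.
At r₁ the circular-orbit speed is v₁ = √(μ/r₁) = 2.9964 km/s.
On the transfer ellipse at r₁, vis-viva equation gives v_a = √[μ(2/r₁ − 1/a_t)] = 1.5578 km/s.
First burn Δv₁ = |v_a − v₁| = 1.439 km/s.
Circular speed at r₂: v₂ = √(μ/r₂) = 7.580 km/s.
Transfer-orbit speed at r₂: v_p = √[μ(2/r₂ − 1/a_t)] = 9.969 km/s.
Second burn Δv₂ = |v₂ − v_p| = 2.389 km/s.
Total Δv = Δv₁ + Δv₂ = 3.828 km/s.

Δv = 3.828 km/s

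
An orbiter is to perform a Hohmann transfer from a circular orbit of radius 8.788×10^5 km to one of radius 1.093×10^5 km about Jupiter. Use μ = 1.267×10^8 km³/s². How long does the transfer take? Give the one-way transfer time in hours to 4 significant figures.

t = 26.92 hours

Transfer-ellipse semi-major axis a_t = (r₁ + r₂)/2 = (8.788×10^5 + 1.093×10^5)/2 = 4.9405×10^5 km.
By Kepler's third law the transfer-orbit period is T = 2π√(a_t³/μ), so t = T/2 = 96920 s.
Converting: 96920 s ÷ 3600 s/hour = 26.92 hours.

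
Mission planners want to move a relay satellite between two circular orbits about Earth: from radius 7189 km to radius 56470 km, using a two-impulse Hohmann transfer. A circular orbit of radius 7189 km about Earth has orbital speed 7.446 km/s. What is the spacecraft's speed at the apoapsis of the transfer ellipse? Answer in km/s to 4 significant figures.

From the circular-orbit relation v² = μ/r at r = 7189 km: μ = v²r = (7.446)² × 7189 = 3.98579×10^5 km³/s².
Semi-major axis of the transfer orbit: a_t = (7189 + 56470)/2 = 31829.5 km.
The apoapsis of the transfer ellipse is at r = 56470 km.
Vis-viva: v = √[μ(2/r − 1/a_t)] = √[3.98579×10^5 × (2/56470 − 1/31829.5)] = 1.263 km/s.

v = 1.263 km/s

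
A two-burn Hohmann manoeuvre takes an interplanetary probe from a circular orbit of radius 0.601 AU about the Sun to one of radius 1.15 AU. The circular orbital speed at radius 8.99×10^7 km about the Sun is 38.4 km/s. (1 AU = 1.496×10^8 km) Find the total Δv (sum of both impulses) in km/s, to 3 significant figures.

From the circular-orbit relation v² = μ/r at r = 8.99×10^7 km: μ = v²r = (38.4)² × 8.99×10^7 = 1.32563×10^11 km³/s².
In km: r₁ = 0.601 × 1.496×10^8 = 8.99096×10^7 km; r₂ = 1.15 × 1.496×10^8 = 1.7204×10^8 km.
Transfer-ellipse semi-major axis a_t = (r₁ + r₂)/2 = (8.99096×10^7 + 1.7204×10^8)/2 = 1.309748×10^8 km.
Circular speed at r₁: v₁ = √(μ/r₁) = √(1.32563×10^11/8.99096×10^7) = 38.40 km/s.
Transfer-orbit speed at r₁ (vis-viva equation): v_p = √[μ(2/r₁ − 1/a_t)] = 44.01 km/s.
First burn Δv₁ = |v_p − v₁| = 5.610 km/s.
Circular speed at r₂: v₂ = √(μ/r₂) = 27.76 km/s.
Transfer-orbit speed at r₂: v_a = √[μ(2/r₂ − 1/a_t)] = 23.00 km/s.
Second burn Δv₂ = |v₂ − v_a| = 4.760 km/s.
Total Δv = Δv₁ + Δv₂ = 10.37 km/s.

Δv = 10.4 km/s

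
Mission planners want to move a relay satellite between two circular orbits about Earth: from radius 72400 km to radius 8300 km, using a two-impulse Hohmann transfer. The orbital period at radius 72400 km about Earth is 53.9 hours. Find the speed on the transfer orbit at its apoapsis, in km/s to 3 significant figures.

v = 1.06 km/s

From Kepler's third law T² = 4π²r³/μ at r = 72400 km, T = 53.9 hours = 53.9 × 3600 s = 1.9404×10^5 s: μ = 4π²r³/T² = 3.97917×10^5 km³/s².
Transfer-ellipse semi-major axis a_t = (r₁ + r₂)/2 = (72400 + 8300)/2 = 40350 km.
The apoapsis of the transfer ellipse is at r = 72400 km.
Applying v² = μ(2/r − 1/a_t): v = 1.063 km/s.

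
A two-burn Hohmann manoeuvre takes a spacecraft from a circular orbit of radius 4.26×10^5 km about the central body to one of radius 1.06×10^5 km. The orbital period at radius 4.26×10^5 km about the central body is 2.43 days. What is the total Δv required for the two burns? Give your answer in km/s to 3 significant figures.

Δv = 11.5 km/s

From Kepler's third law T² = 4π²r³/μ at r = 4.26×10^5 km, T = 2.43 days = 2.43 × 86400 s = 2.09952×10^5 s: μ = 4π²r³/T² = 6.92386×10^7 km³/s².
Transfer-ellipse semi-major axis a_t = (r₁ + r₂)/2 = (4.260×10^5 + 1.060×10^5)/2 = 2.660×10^5 km.
Circular speed at r₁: v₁ = √(μ/r₁) = √(6.92386×10^7/4.260×10^5) = 12.749 km/s.
On the transfer ellipse at r₁, vis-viva equation gives v_a = √[μ(2/r₁ − 1/a_t)] = 8.0479 km/s.
First burn Δv₁ = |v_a − v₁| = 4.701 km/s.
Circular speed at r₂: v₂ = √(μ/r₂) = 25.5577 km/s.
Transfer-orbit speed at r₂: v_p = √[μ(2/r₂ − 1/a_t)] = 32.3434 km/s.
Second burn Δv₂ = |v₂ − v_p| = 6.786 km/s.
Δv = Δv₁ + Δv₂ = 4.701 + 6.786 = 11.49 km/s.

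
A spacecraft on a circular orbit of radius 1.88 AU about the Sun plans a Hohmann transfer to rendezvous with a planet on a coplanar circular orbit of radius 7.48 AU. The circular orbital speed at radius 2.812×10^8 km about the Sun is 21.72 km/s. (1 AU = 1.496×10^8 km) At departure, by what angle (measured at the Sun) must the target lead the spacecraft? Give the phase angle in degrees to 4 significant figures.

From the circular-orbit relation v² = μ/r at r = 2.812×10^8 km: μ = v²r = (21.72)² × 2.812×10^8 = 1.32658×10^11 km³/s².
In km: r₁ = 1.88 × 1.496×10^8 = 2.81248×10^8 km; r₂ = 7.48 × 1.496×10^8 = 1.119008×10^9 km.
Transfer-ellipse semi-major axis a_t = (r₁ + r₂)/2 = (2.81248×10^8 + 1.119008×10^9)/2 = 7.00128×10^8 km.
The half-period of the transfer ellipse is t = π√(a_t³/μ) = 1.5979×10^8 s.
The target's mean motion on its circular orbit is ω₂ = √(μ/r₂³) = 9.7301×10^-9 rad/s.
Angle swept by the target during transfer: ω₂·t = 1.5548 rad = 89.08°.
The spacecraft traverses 180° on the transfer ellipse, so the target must lead by 180° − 89.08° = 90.92°.

φ = 90.92°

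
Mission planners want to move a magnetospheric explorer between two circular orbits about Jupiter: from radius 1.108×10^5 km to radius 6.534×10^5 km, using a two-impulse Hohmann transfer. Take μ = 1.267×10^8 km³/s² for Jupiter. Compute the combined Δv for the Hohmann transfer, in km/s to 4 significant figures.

Δv = 16.83 km/s

Transfer-ellipse semi-major axis a_t = (r₁ + r₂)/2 = (1.108×10^5 + 6.534×10^5)/2 = 3.821×10^5 km.
At r₁ the circular-orbit speed is v₁ = √(μ/r₁) = 33.82 km/s.
Transfer-orbit speed at r₁ (vis-viva): v_p = √[μ(2/r₁ − 1/a_t)] = 44.22 km/s.
First burn Δv₁ = |v_p − v₁| = 10.40 km/s.
Circular speed at r₂: v₂ = √(μ/r₂) = 13.92511 km/s.
Transfer-orbit speed at r₂: v_a = √[μ(2/r₂ − 1/a_t)] = 7.498599 km/s.
Second burn Δv₂ = |v₂ − v_a| = 6.427 km/s.
Δv = Δv₁ + Δv₂ = 10.40 + 6.427 = 16.83 km/s.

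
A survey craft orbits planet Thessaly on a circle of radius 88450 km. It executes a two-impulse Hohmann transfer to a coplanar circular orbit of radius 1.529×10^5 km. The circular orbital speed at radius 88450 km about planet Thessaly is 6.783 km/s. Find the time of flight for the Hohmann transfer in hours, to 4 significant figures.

From the circular-orbit relation v² = μ/r at r = 88450 km: μ = v²r = (6.783)² × 88450 = 4.06950×10^6 km³/s².
Semi-major axis of the transfer orbit: a_t = (88450 + 1.529×10^5)/2 = 1.20675×10^5 km.
Half the transfer-orbit period gives t = π√(a_t³/μ) = 65280 s.
Converting: 65280 s ÷ 3600 s/hour = 18.13 hours.

t = 18.13 hours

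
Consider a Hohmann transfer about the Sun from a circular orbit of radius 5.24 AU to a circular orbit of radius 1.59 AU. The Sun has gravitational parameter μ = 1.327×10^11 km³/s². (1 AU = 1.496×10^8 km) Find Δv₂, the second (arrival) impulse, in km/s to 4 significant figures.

Δv₂ = 5.638 km/s

In km: r₁ = 5.24 × 1.496×10^8 = 7.83904×10^8 km; r₂ = 1.59 × 1.496×10^8 = 2.37864×10^8 km.
Semi-major axis of the transfer orbit: a_t = (7.83904×10^8 + 2.37864×10^8)/2 = 5.10884×10^8 km.
On the circular orbit at r = 2.37864×10^8 km, v_c = √(μ/r) = 23.620 km/s.
Vis-viva on the transfer ellipse at r = 2.37864×10^8 km gives v_t = √[μ(2/r − 1/a_t)] = 29.258 km/s.
Δv₂ = |v_t − v_c| = |29.258 − 23.620| = 5.638 km/s.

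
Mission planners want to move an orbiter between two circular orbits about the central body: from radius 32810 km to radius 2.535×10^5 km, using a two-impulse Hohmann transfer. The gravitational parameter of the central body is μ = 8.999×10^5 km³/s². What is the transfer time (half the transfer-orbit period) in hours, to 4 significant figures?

t = 49.83 hours

Transfer-ellipse semi-major axis a_t = (r₁ + r₂)/2 = (32810 + 2.535×10^5)/2 = 1.43155×10^5 km.
By Kepler's third law the transfer-orbit period is T = 2π√(a_t³/μ), so t = T/2 = 1.794×10^5 s.
Converting: 1.794×10^5 s ÷ 3600 s/hour = 49.83 hours.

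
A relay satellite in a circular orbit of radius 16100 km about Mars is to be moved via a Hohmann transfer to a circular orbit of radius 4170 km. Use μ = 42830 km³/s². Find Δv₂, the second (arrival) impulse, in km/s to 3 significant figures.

The Hohmann ellipse has a_t = (r₁ + r₂)/2 = 10135 km.
On the circular orbit at r = 4170 km, v_c = √(μ/r) = 3.2048 km/s.
Vis-viva on the transfer ellipse at r = 4170 km gives v_t = √[μ(2/r − 1/a_t)] = 4.0393 km/s.
Δv₂ = |v_t − v_c| = |4.0393 − 3.2048| = 0.8345 km/s.

Δv₂ = 0.834 km/s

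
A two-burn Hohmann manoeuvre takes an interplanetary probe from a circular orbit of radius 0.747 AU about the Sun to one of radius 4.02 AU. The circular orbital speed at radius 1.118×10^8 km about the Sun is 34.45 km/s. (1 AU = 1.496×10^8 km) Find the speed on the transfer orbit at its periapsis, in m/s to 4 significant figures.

From the circular-orbit relation v² = μ/r at r = 1.118×10^8 km: μ = v²r = (34.45)² × 1.118×10^8 = 1.32685×10^11 km³/s².
In km: r₁ = 0.747 × 1.496×10^8 = 1.117512×10^8 km; r₂ = 4.02 × 1.496×10^8 = 6.01392×10^8 km.
The Hohmann ellipse has a_t = (r₁ + r₂)/2 = 3.565716×10^8 km.
The periapsis of the transfer ellipse is at r = 1.117512×10^8 km.
Applying v² = μ(2/r − 1/a_t): v = 44.75 km/s.

v = 44750 m/s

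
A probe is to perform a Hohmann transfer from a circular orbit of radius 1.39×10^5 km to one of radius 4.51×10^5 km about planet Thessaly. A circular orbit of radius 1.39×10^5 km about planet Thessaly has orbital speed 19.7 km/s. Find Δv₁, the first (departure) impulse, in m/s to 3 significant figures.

Δv₁ = 4660 m/s

From the circular-orbit relation v² = μ/r at r = 1.39×10^5 km: μ = v²r = (19.7)² × 1.39×10^5 = 5.39445×10^7 km³/s².
Semi-major axis of the transfer orbit: a_t = (1.390×10^5 + 4.510×10^5)/2 = 2.950×10^5 km.
Circular speed at r = 1.390×10^5 km: v_c = √(μ/r) = 19.700 km/s.
Vis-viva on the transfer ellipse at r = 1.390×10^5 km gives v_t = √[μ(2/r − 1/a_t)] = 24.358 km/s.
Δv₁ = |v_t − v_c| = |24.358 − 19.700| = 4.658 km/s.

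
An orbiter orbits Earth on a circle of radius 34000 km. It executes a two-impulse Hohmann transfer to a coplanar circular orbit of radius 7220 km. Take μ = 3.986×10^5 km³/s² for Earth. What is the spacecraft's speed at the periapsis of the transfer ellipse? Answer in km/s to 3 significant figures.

The Hohmann ellipse has a_t = (r₁ + r₂)/2 = 20610 km.
The periapsis of the transfer ellipse is at r = 7220 km.
Vis-viva: v = √[μ(2/r − 1/a_t)] = √[3.986×10^5 × (2/7220 − 1/20610)] = 9.543 km/s.

v = 9.54 km/s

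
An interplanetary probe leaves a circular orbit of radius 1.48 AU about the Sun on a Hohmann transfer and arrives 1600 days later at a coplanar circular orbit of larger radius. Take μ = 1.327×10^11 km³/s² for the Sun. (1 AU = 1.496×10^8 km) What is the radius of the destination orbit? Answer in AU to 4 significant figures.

In km: r₁ = 1.48 × 1.496×10^8 = 2.21408×10^8 km.
Transfer time t = 1600 days = 1.3824×10^8 s, and t = π√(a_t³/μ).
So a_t = (μ t²/π²)^(1/3) = (1.327×10^11 × (1.3824×10^8)² / π²)^(1/3) = 6.3574×10^8 km.
Since a_t = (r₁ + r₂)/2, r₂ = 2a_t − r₁ = 2×6.3574×10^8 − 2.21408×10^8 = 1.050072×10^9 km.
In AU: r₂ = 1.050072×10^9 / 1.496×10^8 = 7.019 AU.

r₂ = 7.019 AU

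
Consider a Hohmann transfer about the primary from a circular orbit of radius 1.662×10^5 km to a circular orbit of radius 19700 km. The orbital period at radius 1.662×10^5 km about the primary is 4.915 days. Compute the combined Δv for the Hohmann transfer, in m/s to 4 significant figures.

From Kepler's third law T² = 4π²r³/μ at r = 1.662×10^5 km, T = 4.915 days = 4.915 × 86400 s = 4.24656×10^5 s: μ = 4π²r³/T² = 1.00503×10^6 km³/s².
The Hohmann ellipse has a_t = (r₁ + r₂)/2 = 92950 km.
Circular speed at r₁: v₁ = √(μ/r₁) = √(1.00503×10^6/1.662×10^5) = 2.459 km/s.
Transfer-orbit speed at r₁ (vis-viva): v_a = √[μ(2/r₁ − 1/a_t)] = 1.132 km/s.
First burn Δv₁ = |v_a − v₁| = 1.327 km/s.
Circular speed at r₂: v₂ = √(μ/r₂) = 7.143 km/s.
Transfer-orbit speed at r₂: v_p = √[μ(2/r₂ − 1/a_t)] = 9.551 km/s.
Second burn Δv₂ = |v₂ − v_p| = 2.408 km/s.
Δv = Δv₁ + Δv₂ = 1.327 + 2.408 = 3.735 km/s.

Δv = 3735 m/s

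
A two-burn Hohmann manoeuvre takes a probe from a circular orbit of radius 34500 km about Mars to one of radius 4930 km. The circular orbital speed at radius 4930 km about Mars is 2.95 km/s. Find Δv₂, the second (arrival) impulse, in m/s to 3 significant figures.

Δv₂ = 952 m/s

From the circular-orbit relation v² = μ/r at r = 4930 km: μ = v²r = (2.95)² × 4930 = 42903.3 km³/s².
Semi-major axis of the transfer orbit: a_t = (34500 + 4930)/2 = 19715 km.
Circular speed at r = 4930 km: v_c = √(μ/r) = 2.9500 km/s.
Transfer-orbit speed at the same r (vis-viva, a = a_t): v_t = √[μ(2/r − 1/a_t)] = 3.9024 km/s.
Δv₂ = |v_t − v_c| = |3.9024 − 2.9500| = 0.9524 km/s.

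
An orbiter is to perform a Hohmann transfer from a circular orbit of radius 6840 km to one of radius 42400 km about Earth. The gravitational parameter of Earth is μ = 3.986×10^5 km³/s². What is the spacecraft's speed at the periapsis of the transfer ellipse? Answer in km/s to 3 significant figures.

v = 10.0 km/s

The Hohmann ellipse has a_t = (r₁ + r₂)/2 = 24620 km.
The periapsis of the transfer ellipse is at r = 6840 km.
Vis-viva: v = √[μ(2/r − 1/a_t)] = √[3.986×10^5 × (2/6840 − 1/24620)] = 10.02 km/s.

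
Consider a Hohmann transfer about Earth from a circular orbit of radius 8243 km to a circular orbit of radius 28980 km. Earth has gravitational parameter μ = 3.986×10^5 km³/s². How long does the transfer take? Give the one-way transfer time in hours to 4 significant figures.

Semi-major axis of the transfer orbit: a_t = (8243 + 28980)/2 = 18611.5 km.
Half the transfer-orbit period gives t = π√(a_t³/μ) = 12634.4 s.
Converting: 12634.4 s ÷ 3600 s/hour = 3.510 hours.

t = 3.510 hours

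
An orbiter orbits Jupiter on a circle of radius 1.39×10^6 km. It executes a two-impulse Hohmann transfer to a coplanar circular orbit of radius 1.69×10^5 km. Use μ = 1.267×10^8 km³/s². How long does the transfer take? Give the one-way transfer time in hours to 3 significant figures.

t = 53.4 hours

The Hohmann ellipse has a_t = (r₁ + r₂)/2 = 7.795×10^5 km.
By Kepler's third law the transfer-orbit period is T = 2π√(a_t³/μ), so t = T/2 = 1.921×10^5 s.
Converting: 1.921×10^5 s ÷ 3600 s/hour = 53.4 hours.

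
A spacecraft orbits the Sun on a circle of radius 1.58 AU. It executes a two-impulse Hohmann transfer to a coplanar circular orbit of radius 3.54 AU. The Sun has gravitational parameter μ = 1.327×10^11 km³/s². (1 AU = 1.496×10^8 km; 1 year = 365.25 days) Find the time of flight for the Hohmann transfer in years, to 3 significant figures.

In km: r₁ = 1.58 × 1.496×10^8 = 2.36368×10^8 km; r₂ = 3.54 × 1.496×10^8 = 5.29584×10^8 km.
Semi-major axis of the transfer orbit: a_t = (2.36368×10^8 + 5.29584×10^8)/2 = 3.82976×10^8 km.
By Kepler's third law the transfer-orbit period is T = 2π√(a_t³/μ), so t = T/2 = 6.464×10^7 s.
Converting: 6.464×10^7 s ÷ 3.15576×10^7 s/year (365.25 × 86400) = 2.05 years.

t = 2.05 years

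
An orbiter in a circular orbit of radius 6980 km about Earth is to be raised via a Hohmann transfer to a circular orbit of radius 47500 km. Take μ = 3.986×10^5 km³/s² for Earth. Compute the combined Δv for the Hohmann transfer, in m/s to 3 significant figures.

Transfer-ellipse semi-major axis a_t = (r₁ + r₂)/2 = (6980 + 47500)/2 = 27240 km.
At r₁ the circular-orbit speed is v₁ = √(μ/r₁) = 7.55685 km/s.
Transfer-orbit speed at r₁ (v² = μ(2/r − 1/a)): v_p = √[μ(2/r₁ − 1/a_t)] = 9.97893 km/s.
First burn Δv₁ = |v_p − v₁| = 2.42208 km/s.
Circular speed at r₂: v₂ = √(μ/r₂) = 2.89682 km/s.
Transfer-orbit speed at r₂: v_a = √[μ(2/r₂ − 1/a_t)] = 1.46638 km/s.
Second burn Δv₂ = |v₂ − v_a| = 1.43044 km/s.
Total Δv = Δv₁ + Δv₂ = 3.853 km/s.

Δv = 3850 m/s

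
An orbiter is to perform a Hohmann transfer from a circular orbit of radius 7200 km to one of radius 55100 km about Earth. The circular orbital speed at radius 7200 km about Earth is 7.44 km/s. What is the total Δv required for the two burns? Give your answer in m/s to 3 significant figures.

Δv = 3850 m/s

From the circular-orbit relation v² = μ/r at r = 7200 km: μ = v²r = (7.44)² × 7200 = 3.98546×10^5 km³/s².
Transfer-ellipse semi-major axis a_t = (r₁ + r₂)/2 = (7200 + 55100)/2 = 31150 km.
Circular speed at r₁: v₁ = √(μ/r₁) = √(3.98546×10^5/7200) = 7.44000 km/s.
Transfer-orbit speed at r₁ (vis-viva): v_p = √[μ(2/r₁ − 1/a_t)] = 9.89509 km/s.
First burn Δv₁ = |v_p − v₁| = 2.45509 km/s.
Circular speed at r₂: v₂ = √(μ/r₂) = 2.68945 km/s.
Transfer-orbit speed at r₂: v_a = √[μ(2/r₂ − 1/a_t)] = 1.29301 km/s.
Second burn Δv₂ = |v₂ − v_a| = 1.39644 km/s.
Total Δv = Δv₁ + Δv₂ = 3.852 km/s.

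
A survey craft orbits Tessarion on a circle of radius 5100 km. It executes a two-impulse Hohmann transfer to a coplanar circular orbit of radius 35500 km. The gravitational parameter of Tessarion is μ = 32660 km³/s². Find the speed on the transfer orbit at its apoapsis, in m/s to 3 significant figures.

v = 481 m/s

Semi-major axis of the transfer orbit: a_t = (5100 + 35500)/2 = 20300 km.
The apoapsis of the transfer ellipse is at r = 35500 km.
Vis-viva: v = √[μ(2/r − 1/a_t)] = √[32660 × (2/35500 − 1/20300)] = 0.4808 km/s.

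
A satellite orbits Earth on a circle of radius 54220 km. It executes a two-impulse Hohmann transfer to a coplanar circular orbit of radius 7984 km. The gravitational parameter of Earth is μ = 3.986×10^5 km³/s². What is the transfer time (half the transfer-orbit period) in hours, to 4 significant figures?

Transfer-ellipse semi-major axis a_t = (r₁ + r₂)/2 = (54220 + 7984)/2 = 31102 km.
Half the transfer-orbit period gives t = π√(a_t³/μ) = 27294 s.
Converting: 27294 s ÷ 3600 s/hour = 7.582 hours.

t = 7.582 hours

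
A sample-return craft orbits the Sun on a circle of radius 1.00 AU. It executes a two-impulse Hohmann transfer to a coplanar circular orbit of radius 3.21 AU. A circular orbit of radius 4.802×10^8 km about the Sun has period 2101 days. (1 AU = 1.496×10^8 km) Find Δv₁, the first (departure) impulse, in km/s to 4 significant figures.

From Kepler's third law T² = 4π²r³/μ at r = 4.802×10^8 km, T = 2101 days = 2101 × 86400 s = 1.815264×10^8 s: μ = 4π²r³/T² = 1.32662×10^11 km³/s².
In km: r₁ = 1.00 × 1.496×10^8 = 1.496×10^8 km; r₂ = 3.21 × 1.496×10^8 = 4.80216×10^8 km.
The Hohmann ellipse has a_t = (r₁ + r₂)/2 = 3.14908×10^8 km.
Circular speed at r = 1.496×10^8 km: v_c = √(μ/r) = 29.7788 km/s.
Transfer-orbit speed at the same r (vis-viva, a = a_t): v_t = √[μ(2/r − 1/a_t)] = 36.7734 km/s.
Δv₁ = |v_t − v_c| = |36.7734 − 29.7788| = 6.995 km/s.

Δv₁ = 6.995 km/s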